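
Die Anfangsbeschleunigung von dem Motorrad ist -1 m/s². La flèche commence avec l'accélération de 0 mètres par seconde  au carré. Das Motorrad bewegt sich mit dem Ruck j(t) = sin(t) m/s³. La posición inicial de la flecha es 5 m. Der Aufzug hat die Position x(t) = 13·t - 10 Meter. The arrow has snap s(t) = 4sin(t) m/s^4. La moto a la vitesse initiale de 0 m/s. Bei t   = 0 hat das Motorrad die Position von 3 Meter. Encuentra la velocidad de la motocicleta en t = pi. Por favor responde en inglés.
Starting from jerk j(t) = sin(t), we take 2 integrals. Finding the integral of j(t) and using a(0) = -1: a(t) = -cos(t). Integrating acceleration and using the initial condition v(0) = 0, we get v(t) = -sin(t). From the given velocity equation v(t) = -sin(t), we substitute t = pi to get v = 0.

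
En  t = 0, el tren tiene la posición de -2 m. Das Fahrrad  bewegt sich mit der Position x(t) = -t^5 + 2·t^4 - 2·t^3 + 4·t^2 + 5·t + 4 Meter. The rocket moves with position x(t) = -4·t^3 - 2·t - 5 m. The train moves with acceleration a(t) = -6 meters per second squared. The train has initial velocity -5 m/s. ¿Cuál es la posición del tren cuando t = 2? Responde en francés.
Pour résoudre ceci, nous devons prendre 2 primitives de notre équation de l'accélération a(t) = -6. La primitive de l'accélération, avec v(0) = -5, donne la vitesse: v(t) = -6·t - 5. En prenant ∫v(t)dt et en appliquant x(0) = -2, nous trouvons x(t) = -3·t^2 - 5·t - 2. Nous avons la position x(t) = -3·t^2 - 5·t - 2. En substituant t = 2: x(2) = -24.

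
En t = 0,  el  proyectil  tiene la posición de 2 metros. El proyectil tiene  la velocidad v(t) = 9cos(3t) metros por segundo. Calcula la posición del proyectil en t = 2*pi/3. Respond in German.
Wir müssen unsere Gleichung für die Geschwindigkeit v(t) = 9·cos(3·t) 1-mal integrieren. Die Stammfunktion von der Geschwindigkeit, mit x(0) = 2, ergibt die Position: x(t) = 3·sin(3·t) + 2. Mit x(t) = 3·sin(3·t) + 2 und Einsetzen von t = 2*pi/3, finden wir x = 2.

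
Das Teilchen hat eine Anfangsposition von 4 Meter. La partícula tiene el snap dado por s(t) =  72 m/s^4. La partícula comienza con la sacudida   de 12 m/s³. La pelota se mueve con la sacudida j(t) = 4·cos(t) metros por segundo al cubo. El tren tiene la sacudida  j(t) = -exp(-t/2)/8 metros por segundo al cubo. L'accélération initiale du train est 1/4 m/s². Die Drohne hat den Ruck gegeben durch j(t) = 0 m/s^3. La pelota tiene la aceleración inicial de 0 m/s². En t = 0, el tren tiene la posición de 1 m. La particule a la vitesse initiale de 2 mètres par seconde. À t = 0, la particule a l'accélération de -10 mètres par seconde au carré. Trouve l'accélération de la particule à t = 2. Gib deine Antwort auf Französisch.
Nous devons intégrer notre équation du snap s(t) = 72 2 fois. La primitive du snap est le jerk. En utilisant j(0) = 12, nous obtenons j(t) = 72·t + 12. La primitive du jerk est l'accélération. En utilisant a(0) = -10, nous obtenons a(t) = 36·t^2 + 12·t - 10. Nous avons l'accélération a(t) = 36·t^2 + 12·t - 10. En substituant t = 2: a(2) = 158.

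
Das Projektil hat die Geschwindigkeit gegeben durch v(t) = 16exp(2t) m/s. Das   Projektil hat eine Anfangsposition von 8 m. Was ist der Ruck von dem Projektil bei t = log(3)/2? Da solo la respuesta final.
Bei t = log(3)/2, j = 192.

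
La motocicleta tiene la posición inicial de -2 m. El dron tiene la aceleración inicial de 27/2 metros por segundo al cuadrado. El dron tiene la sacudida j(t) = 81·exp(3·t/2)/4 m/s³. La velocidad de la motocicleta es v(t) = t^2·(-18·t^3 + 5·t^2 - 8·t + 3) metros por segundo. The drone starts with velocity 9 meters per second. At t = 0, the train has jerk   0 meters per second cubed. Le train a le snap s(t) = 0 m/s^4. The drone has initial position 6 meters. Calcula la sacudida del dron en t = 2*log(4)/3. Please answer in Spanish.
Tenemos la sacudida j(t) = 81·exp(3·t/2)/4. Sustituyendo t = 2*log(4)/3: j(2*log(4)/3) = 81.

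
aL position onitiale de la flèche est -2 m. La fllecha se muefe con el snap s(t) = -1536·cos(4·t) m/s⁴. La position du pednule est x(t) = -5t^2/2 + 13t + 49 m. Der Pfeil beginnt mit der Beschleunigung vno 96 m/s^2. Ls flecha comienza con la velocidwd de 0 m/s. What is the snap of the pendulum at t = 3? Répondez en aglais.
To solve this, we need to take 4 derivatives of our position equation x(t) = -5·t^2/2 + 13·t + 49. Differentiating position, we get velocity: v(t) = 13 - 5·t. Taking d/dt of v(t), we find a(t) = -5. Differentiating acceleration, we get jerk: j(t) = 0. Differentiating jerk, we get snap: s(t) = 0. We have snap s(t) = 0. Substituting t = 3: s(3) = 0.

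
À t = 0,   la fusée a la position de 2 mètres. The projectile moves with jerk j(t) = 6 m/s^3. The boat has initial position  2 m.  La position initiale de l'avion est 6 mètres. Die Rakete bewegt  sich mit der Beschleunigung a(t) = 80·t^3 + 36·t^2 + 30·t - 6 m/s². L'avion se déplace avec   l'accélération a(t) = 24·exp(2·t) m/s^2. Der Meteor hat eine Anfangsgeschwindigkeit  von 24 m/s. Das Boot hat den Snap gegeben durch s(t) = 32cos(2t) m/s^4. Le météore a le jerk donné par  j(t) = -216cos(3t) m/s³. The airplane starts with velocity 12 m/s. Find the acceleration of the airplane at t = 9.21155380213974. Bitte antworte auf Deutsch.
Aus der Gleichung für die Beschleunigung a(t) = 24·exp(2·t), setzen wir t = 9.21155380213974 ein und erhalten a = 2405831538.08715.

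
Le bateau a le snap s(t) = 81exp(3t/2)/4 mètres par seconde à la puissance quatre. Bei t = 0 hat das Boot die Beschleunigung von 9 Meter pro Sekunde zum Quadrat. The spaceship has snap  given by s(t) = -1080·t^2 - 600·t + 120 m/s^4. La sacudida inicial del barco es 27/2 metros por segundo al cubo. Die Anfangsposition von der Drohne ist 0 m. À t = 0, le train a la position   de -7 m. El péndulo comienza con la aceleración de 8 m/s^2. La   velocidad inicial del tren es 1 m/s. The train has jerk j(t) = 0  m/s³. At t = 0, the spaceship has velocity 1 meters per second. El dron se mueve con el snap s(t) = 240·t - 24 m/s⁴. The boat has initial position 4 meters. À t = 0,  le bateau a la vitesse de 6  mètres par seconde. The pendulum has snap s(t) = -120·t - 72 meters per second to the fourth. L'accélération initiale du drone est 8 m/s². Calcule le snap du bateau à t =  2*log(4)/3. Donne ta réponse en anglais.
Using s(t) = 81·exp(3·t/2)/4 and substituting t = 2*log(4)/3, we find s = 81.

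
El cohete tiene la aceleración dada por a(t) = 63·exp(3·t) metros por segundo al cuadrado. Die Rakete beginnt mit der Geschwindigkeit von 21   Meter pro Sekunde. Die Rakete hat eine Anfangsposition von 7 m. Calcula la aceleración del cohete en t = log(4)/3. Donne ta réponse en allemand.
Aus der Gleichung für die Beschleunigung a(t) = 63·exp(3·t), setzen wir t = log(4)/3 ein und erhalten a = 252.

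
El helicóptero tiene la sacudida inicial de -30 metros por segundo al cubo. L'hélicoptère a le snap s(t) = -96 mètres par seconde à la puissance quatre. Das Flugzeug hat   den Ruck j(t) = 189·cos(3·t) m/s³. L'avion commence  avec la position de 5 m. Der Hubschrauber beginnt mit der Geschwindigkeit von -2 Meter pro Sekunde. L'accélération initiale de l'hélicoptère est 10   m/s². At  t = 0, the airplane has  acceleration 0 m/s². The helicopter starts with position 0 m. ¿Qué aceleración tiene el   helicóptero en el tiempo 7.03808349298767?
Para resolver esto, necesitamos tomar 2 antiderivadas de nuestra ecuación del snap s(t) = -96. Integrando el snap y usando la condición inicial j(0) = -30, obtenemos j(t) = -96·t - 30. Integrando la sacudida y usando la condición inicial a(0) = 10, obtenemos a(t) = -48·t^2 - 30·t + 10. Tenemos la aceleración a(t) = -48·t^2 - 30·t + 10. Sustituyendo t = 7.03808349298767: a(7.03808349298767) = -2578.80422899437.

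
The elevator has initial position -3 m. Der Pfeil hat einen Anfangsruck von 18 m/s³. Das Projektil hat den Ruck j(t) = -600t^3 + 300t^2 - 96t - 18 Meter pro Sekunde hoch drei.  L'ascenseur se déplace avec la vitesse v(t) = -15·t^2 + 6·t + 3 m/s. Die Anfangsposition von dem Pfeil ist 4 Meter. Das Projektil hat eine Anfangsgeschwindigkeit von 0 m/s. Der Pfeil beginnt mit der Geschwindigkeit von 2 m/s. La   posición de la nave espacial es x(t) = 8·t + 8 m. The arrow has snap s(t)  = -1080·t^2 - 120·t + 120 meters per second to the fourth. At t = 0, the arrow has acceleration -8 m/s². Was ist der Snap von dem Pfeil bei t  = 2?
Aus der Gleichung für den Snap s(t) = -1080·t^2 - 120·t + 120, setzen wir t = 2 ein und erhalten s = -4440.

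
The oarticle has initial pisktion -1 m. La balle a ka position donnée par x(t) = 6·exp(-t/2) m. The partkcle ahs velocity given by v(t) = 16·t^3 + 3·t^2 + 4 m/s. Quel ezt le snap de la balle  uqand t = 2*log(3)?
En partant de la position x(t) = 6·exp(-t/2), nous prenons 4 dérivées. La dérivée de la position donne la vitesse: v(t) = -3·exp(-t/2). La dérivée de la vitesse donne l'accélération: a(t) = 3·exp(-t/2)/2. En dérivant l'accélération, nous obtenons le jerk: j(t) = -3·exp(-t/2)/4. En prenant d/dt de j(t), nous trouvons s(t) = 3·exp(-t/2)/8. En utilisant s(t) = 3·exp(-t/2)/8 et en substituant t = 2*log(3), nous trouvons s = 1/8.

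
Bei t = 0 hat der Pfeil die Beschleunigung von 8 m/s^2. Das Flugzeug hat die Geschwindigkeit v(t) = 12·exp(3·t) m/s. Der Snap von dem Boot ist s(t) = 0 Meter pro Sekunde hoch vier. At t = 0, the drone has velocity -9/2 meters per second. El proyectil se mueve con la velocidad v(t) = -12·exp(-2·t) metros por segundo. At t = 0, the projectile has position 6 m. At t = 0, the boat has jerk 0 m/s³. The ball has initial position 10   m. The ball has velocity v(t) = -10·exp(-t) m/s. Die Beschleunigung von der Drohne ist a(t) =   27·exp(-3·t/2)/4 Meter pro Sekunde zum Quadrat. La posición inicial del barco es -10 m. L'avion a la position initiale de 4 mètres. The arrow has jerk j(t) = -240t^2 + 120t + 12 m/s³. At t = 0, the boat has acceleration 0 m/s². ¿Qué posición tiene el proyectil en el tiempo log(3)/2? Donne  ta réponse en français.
Nous devons trouver la primitive de notre équation de la vitesse v(t) = -12·exp(-2·t) 1 fois. La primitive de la vitesse est la position. En utilisant x(0) = 6, nous obtenons x(t) = 6·exp(-2·t). En utilisant x(t) = 6·exp(-2·t) et en substituant t = log(3)/2, nous trouvons x = 2.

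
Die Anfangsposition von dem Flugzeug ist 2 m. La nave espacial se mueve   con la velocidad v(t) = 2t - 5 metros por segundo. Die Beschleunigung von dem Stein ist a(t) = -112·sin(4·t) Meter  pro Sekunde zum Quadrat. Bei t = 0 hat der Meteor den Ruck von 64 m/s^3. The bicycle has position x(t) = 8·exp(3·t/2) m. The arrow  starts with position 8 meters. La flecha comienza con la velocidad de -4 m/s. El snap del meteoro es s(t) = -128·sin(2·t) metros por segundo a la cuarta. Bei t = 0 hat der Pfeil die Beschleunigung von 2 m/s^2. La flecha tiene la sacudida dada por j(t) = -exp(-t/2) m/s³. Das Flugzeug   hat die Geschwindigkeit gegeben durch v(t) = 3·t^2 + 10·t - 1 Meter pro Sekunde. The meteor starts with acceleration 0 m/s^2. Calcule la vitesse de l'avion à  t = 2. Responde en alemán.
Mit v(t) = 3·t^2 + 10·t - 1 und Einsetzen von t = 2, finden wir v = 31.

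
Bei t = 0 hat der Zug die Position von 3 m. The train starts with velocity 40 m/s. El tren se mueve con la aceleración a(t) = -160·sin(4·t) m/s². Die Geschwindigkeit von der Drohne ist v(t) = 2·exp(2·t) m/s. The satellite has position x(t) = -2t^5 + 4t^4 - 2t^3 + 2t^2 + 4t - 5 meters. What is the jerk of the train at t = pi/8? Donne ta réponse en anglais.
Starting from acceleration a(t) = -160·sin(4·t), we take 1 derivative. Differentiating acceleration, we get jerk: j(t) = -640·cos(4·t). Using j(t) = -640·cos(4·t) and substituting t = pi/8, we find j = 0.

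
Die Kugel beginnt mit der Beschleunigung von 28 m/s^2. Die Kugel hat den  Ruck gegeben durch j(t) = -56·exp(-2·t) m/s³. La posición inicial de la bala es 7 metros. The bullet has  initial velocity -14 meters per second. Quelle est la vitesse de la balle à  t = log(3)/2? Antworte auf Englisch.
To solve this, we need to take 2 integrals of our jerk equation j(t) = -56·exp(-2·t). Integrating jerk and using the initial condition a(0) = 28, we get a(t) = 28·exp(-2·t). The antiderivative of acceleration, with v(0) = -14, gives velocity: v(t) = -14·exp(-2·t). We have velocity v(t) = -14·exp(-2·t). Substituting t = log(3)/2: v(log(3)/2) = -14/3.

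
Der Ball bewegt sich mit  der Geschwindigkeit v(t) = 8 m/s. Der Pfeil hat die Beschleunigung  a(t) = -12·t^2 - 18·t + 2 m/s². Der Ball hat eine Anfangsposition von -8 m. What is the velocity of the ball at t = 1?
Using v(t) = 8 and substituting t = 1, we find v = 8.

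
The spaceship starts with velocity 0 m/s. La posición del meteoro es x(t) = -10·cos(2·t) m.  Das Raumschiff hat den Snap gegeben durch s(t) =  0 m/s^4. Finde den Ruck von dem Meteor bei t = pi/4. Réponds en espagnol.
Partiendo de la posición x(t) = -10·cos(2·t), tomamos 3 derivadas. Derivando la posición, obtenemos la velocidad: v(t) = 20·sin(2·t). Derivando la velocidad, obtenemos la aceleración: a(t) = 40·cos(2·t). Tomando d/dt de a(t), encontramos j(t) = -80·sin(2·t). De la ecuación de la sacudida j(t) = -80·sin(2·t), sustituimos t = pi/4 para obtener j = -80.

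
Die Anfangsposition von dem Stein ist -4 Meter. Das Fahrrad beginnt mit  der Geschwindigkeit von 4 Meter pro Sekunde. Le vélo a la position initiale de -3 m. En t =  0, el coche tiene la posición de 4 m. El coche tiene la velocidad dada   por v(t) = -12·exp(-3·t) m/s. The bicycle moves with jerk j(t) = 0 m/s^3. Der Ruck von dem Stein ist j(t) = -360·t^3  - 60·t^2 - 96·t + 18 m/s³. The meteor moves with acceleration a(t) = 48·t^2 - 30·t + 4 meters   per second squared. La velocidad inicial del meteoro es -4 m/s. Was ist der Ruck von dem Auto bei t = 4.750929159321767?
Um dies zu lösen, müssen wir 2 Ableitungen unserer Gleichung für die Geschwindigkeit v(t) = -12·exp(-3·t) nehmen. Mit d/dt von v(t) finden wir a(t) = 36·exp(-3·t). Durch Ableiten von der Beschleunigung erhalten wir den Ruck: j(t) = -108·exp(-3·t). Aus der Gleichung für den Ruck j(t) = -108·exp(-3·t), setzen wir t = 4.750929159321767 ein und erhalten j = -0.0000697455979668304.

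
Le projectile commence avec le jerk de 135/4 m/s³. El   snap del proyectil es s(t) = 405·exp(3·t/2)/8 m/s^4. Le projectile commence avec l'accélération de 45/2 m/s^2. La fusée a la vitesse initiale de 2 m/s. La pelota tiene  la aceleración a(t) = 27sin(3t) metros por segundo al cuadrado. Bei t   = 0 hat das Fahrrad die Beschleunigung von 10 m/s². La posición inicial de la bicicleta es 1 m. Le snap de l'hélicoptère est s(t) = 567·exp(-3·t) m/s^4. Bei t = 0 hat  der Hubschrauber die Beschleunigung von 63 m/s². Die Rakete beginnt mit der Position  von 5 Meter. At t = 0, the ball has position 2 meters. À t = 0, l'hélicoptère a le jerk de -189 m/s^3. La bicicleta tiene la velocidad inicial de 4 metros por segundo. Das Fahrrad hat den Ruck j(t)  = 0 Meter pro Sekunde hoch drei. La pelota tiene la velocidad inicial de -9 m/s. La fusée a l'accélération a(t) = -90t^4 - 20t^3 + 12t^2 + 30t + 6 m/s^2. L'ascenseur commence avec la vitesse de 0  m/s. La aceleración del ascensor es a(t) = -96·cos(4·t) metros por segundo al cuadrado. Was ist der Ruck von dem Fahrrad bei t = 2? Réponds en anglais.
Using j(t) = 0 and substituting t = 2, we find j = 0.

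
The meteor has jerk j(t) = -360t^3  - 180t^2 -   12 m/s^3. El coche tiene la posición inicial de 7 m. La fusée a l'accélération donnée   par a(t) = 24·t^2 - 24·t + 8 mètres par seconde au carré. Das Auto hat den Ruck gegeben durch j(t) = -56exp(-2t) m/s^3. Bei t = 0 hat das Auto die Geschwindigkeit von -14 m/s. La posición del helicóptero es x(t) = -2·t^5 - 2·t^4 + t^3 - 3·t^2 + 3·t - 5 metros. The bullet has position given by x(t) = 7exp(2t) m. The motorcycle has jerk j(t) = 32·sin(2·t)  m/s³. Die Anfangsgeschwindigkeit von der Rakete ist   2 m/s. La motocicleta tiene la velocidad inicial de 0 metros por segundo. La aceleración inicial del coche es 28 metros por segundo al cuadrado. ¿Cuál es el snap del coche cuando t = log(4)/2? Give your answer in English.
Starting from jerk j(t) = -56·exp(-2·t), we take 1 derivative. The derivative of jerk gives snap: s(t) = 112·exp(-2·t). Using s(t) = 112·exp(-2·t) and substituting t = log(4)/2, we find s = 28.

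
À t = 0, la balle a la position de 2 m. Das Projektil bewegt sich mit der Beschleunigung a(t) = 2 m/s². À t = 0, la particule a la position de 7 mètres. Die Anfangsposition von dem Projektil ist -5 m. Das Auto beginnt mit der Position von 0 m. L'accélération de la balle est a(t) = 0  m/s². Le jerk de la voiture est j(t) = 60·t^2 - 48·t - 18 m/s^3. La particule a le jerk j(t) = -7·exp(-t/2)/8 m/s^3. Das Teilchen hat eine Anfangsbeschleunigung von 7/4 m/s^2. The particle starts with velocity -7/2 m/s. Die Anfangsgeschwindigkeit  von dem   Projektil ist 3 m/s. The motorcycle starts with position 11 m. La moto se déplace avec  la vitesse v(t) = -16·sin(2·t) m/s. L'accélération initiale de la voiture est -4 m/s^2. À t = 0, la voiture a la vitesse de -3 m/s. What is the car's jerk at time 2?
From the given jerk equation j(t) = 60·t^2 - 48·t - 18, we substitute t = 2 to get j = 126.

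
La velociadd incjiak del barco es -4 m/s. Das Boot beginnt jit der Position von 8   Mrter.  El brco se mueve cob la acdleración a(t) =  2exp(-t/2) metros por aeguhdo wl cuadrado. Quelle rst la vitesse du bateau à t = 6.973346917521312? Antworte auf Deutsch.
Um dies zu lösen, müssen wir 1 Stammfunktion unserer Gleichung für die Beschleunigung a(t) = 2·exp(-t/2) finden. Mit ∫a(t)dt und Anwendung von v(0) = -4, finden wir v(t) = -4·exp(-t/2). Mit v(t) = -4·exp(-t/2) und Einsetzen von t = 6.973346917521312, finden wir v = -0.122410014108237.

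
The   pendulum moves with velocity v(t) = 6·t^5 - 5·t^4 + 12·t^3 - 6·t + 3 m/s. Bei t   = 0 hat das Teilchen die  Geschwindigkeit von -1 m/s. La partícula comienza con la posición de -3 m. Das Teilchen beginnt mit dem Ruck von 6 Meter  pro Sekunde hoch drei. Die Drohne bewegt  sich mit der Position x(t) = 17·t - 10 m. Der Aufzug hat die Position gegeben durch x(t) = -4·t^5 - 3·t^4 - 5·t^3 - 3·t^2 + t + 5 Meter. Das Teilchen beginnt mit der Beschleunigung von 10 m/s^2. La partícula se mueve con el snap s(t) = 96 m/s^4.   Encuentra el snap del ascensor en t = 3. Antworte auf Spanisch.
Partiendo de la posición x(t) = -4·t^5 - 3·t^4 - 5·t^3 - 3·t^2 + t + 5, tomamos 4 derivadas. La derivada de la posición da la velocidad: v(t) = -20·t^4 - 12·t^3 - 15·t^2 - 6·t + 1. La derivada de la velocidad da la aceleración: a(t) = -80·t^3 - 36·t^2 - 30·t - 6. Derivando la aceleración, obtenemos la sacudida: j(t) = -240·t^2 - 72·t - 30. Derivando la sacudida, obtenemos el snap: s(t) = -480·t - 72. Tenemos el snap s(t) = -480·t - 72. Sustituyendo t = 3: s(3) = -1512.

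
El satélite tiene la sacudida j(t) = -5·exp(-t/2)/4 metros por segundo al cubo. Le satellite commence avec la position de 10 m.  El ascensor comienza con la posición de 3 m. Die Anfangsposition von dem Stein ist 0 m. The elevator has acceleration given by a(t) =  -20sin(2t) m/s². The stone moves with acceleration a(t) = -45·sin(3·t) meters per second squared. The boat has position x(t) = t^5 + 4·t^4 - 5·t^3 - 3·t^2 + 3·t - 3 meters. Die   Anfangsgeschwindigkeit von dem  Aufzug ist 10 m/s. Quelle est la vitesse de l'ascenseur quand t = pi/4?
Nous devons intégrer notre équation de l'accélération a(t) = -20·sin(2·t) 1 fois. L'intégrale de l'accélération, avec v(0) = 10, donne la vitesse: v(t) = 10·cos(2·t). En utilisant v(t) = 10·cos(2·t) et en substituant t = pi/4, nous trouvons v = 0.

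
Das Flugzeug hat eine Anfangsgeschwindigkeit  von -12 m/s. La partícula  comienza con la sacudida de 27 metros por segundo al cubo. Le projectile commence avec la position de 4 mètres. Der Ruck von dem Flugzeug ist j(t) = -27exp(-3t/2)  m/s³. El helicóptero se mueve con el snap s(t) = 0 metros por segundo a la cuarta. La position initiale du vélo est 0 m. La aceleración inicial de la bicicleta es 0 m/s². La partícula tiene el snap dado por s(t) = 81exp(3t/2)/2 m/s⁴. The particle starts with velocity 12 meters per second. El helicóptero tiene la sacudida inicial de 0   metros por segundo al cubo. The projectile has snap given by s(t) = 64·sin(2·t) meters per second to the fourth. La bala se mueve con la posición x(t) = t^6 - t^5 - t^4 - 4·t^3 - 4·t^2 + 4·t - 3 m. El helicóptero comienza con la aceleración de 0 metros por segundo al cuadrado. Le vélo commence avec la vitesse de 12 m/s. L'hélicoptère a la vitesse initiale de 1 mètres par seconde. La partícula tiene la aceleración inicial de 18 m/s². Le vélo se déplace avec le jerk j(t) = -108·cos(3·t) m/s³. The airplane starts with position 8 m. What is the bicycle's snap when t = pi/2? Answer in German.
Wir müssen unsere Gleichung für den Ruck j(t) = -108·cos(3·t) 1-mal ableiten. Die Ableitung von dem Ruck ergibt den Snap: s(t) = 324·sin(3·t). Wir haben den Snap s(t) = 324·sin(3·t). Durch Einsetzen von t = pi/2: s(pi/2) = -324.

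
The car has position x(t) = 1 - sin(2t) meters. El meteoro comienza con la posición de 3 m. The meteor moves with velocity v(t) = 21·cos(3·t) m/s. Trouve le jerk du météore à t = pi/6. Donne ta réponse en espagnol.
Partiendo de la velocidad v(t) = 21·cos(3·t), tomamos 2 derivadas. La derivada de la velocidad da la aceleración: a(t) = -63·sin(3·t). La derivada de la aceleración da la sacudida: j(t) = -189·cos(3·t). De la ecuación de la sacudida j(t) = -189·cos(3·t), sustituimos t = pi/6 para obtener j = 0.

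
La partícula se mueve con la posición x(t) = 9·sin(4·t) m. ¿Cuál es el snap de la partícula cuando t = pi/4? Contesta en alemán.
Um dies zu lösen, müssen wir 4 Ableitungen unserer Gleichung für die Position x(t) = 9·sin(4·t) nehmen. Die Ableitung von der Position ergibt die Geschwindigkeit: v(t) = 36·cos(4·t). Mit d/dt von v(t) finden wir a(t) = -144·sin(4·t). Die Ableitung von der Beschleunigung ergibt den Ruck: j(t) = -576·cos(4·t). Durch Ableiten von dem Ruck erhalten wir den Snap: s(t) = 2304·sin(4·t). Mit s(t) = 2304·sin(4·t) und Einsetzen von t = pi/4, finden wir s = 0.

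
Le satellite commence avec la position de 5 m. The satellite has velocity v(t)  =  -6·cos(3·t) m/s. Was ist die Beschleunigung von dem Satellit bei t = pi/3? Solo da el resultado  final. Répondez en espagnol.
La respuesta es 0.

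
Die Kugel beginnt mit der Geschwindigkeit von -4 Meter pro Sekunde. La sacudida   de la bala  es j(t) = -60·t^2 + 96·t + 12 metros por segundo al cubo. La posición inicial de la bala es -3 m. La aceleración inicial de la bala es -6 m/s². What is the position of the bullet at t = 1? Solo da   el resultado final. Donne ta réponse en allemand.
x(1) = -5.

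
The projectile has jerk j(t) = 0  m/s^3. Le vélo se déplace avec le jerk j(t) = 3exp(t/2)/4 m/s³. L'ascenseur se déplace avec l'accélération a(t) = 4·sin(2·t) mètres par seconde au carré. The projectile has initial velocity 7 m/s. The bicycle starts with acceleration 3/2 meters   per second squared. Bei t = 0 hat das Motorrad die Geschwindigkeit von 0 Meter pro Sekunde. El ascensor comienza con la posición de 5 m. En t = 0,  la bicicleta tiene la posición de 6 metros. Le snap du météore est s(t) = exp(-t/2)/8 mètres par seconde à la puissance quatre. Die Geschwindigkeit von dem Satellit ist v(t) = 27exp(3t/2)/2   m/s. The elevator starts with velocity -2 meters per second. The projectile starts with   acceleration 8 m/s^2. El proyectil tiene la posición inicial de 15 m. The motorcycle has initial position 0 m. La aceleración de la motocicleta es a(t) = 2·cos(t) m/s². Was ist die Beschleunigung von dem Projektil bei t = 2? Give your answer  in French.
Nous devons trouver la primitive de notre équation du jerk j(t) = 0 1 fois. L'intégrale du jerk est l'accélération. En utilisant a(0) = 8, nous obtenons a(t) = 8. Nous avons l'accélération a(t) = 8. En substituant t = 2: a(2) = 8.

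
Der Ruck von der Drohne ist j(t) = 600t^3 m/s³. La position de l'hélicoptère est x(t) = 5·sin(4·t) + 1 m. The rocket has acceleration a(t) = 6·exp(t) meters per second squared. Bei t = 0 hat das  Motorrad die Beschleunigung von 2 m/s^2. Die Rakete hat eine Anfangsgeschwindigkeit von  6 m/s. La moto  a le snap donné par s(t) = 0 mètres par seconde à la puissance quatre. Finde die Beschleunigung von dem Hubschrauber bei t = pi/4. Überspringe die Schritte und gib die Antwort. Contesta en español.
La respuesta es 0.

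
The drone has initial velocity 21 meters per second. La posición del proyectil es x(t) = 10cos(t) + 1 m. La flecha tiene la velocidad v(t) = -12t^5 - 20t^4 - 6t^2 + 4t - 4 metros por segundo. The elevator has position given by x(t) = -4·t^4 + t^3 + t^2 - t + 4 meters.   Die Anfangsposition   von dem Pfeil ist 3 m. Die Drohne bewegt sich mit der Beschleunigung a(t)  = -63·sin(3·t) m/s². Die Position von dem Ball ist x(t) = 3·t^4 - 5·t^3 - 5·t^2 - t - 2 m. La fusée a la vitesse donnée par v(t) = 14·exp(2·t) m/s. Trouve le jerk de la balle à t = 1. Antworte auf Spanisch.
Debemos derivar nuestra ecuación de la posición x(t) = 3·t^4 - 5·t^3 - 5·t^2 - t - 2 3 veces. Derivando la posición, obtenemos la velocidad: v(t) = 12·t^3 - 15·t^2 - 10·t - 1. La derivada de la velocidad da la aceleración: a(t) = 36·t^2 - 30·t - 10. Derivando la aceleración, obtenemos la sacudida: j(t) = 72·t - 30. Tenemos la sacudida j(t) = 72·t - 30. Sustituyendo t = 1: j(1) = 42.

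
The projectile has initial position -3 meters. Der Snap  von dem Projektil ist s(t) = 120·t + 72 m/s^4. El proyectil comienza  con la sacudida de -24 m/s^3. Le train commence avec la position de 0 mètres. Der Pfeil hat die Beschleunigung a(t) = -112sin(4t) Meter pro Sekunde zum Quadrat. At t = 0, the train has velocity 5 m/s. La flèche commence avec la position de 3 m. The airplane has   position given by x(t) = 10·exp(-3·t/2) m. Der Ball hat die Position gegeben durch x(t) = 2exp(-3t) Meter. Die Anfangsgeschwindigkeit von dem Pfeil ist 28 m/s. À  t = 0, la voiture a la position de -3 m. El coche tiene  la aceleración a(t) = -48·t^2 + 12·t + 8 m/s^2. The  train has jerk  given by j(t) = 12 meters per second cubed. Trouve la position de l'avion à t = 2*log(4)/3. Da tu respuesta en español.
Usando x(t) = 10·exp(-3·t/2) y sustituyendo t = 2*log(4)/3, encontramos x = 5/2.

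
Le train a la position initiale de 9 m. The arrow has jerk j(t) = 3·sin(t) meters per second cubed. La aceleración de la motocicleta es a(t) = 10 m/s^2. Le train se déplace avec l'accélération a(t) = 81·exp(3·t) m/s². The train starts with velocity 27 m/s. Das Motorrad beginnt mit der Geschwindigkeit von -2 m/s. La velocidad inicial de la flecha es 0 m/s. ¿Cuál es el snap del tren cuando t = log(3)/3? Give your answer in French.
Pour résoudre ceci, nous devons prendre 2 dérivées de notre équation de l'accélération a(t) = 81·exp(3·t). En dérivant l'accélération, nous obtenons le jerk: j(t) = 243·exp(3·t). En dérivant le jerk, nous obtenons le snap: s(t) = 729·exp(3·t). Nous avons le snap s(t) = 729·exp(3·t). En substituant t = log(3)/3: s(log(3)/3) = 2187.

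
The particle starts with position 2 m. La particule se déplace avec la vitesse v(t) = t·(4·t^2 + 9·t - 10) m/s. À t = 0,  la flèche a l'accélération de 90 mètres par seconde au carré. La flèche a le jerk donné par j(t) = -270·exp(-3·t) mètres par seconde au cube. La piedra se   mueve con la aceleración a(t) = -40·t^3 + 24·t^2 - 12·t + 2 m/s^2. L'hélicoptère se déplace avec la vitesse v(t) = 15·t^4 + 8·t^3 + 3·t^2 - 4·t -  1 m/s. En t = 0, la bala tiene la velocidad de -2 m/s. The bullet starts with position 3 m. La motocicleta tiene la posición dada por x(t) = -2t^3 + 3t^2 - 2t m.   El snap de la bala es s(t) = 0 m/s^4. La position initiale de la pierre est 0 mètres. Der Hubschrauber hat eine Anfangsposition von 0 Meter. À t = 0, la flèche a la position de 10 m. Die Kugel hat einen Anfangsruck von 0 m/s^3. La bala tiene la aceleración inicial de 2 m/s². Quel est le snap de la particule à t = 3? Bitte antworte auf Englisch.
To solve this, we need to take 3 derivatives of our velocity equation v(t) = t·(4·t^2 + 9·t - 10). Differentiating velocity, we get acceleration: a(t) = 4·t^2 + t·(8·t + 9) + 9·t - 10. Differentiating acceleration, we get jerk: j(t) = 24·t + 18. The derivative of jerk gives snap: s(t) = 24. We have snap s(t) = 24. Substituting t = 3: s(3) = 24.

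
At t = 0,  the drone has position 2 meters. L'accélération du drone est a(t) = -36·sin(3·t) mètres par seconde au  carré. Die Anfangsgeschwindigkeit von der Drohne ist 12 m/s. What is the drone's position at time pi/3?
We need to integrate our acceleration equation a(t) = -36·sin(3·t) 2 times. The antiderivative of acceleration is velocity. Using v(0) = 12, we get v(t) = 12·cos(3·t). The integral of velocity, with x(0) = 2, gives position: x(t) = 4·sin(3·t) + 2. From the given position equation x(t) = 4·sin(3·t) + 2, we substitute t = pi/3 to get x = 2.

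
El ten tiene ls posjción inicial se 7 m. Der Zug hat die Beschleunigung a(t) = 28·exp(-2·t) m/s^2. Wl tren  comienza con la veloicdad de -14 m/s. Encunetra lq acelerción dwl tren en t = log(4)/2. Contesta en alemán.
Aus der Gleichung für die Beschleunigung a(t) = 28·exp(-2·t), setzen wir t = log(4)/2 ein und erhalten a = 7.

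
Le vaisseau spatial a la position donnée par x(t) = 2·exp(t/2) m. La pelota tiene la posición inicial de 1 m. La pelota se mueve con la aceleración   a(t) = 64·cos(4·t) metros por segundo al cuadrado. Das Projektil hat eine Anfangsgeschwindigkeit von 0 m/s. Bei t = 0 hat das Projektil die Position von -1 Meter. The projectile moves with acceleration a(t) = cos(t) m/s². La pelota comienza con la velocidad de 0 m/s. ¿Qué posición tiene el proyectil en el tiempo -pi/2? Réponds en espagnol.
Para resolver esto, necesitamos tomar 2 integrales de nuestra ecuación de la aceleración a(t) = cos(t). Tomando ∫a(t)dt y aplicando v(0) = 0, encontramos v(t) = sin(t). La integral de la velocidad es la posición. Usando x(0) = -1, obtenemos x(t) = -cos(t). De la ecuación de la posición x(t) = -cos(t), sustituimos t = -pi/2 para obtener x = 0.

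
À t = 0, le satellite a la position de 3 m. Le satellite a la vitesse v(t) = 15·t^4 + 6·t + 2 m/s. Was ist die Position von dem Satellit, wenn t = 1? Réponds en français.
Nous devons trouver l'intégrale de notre équation de la vitesse v(t) = 15·t^4 + 6·t + 2 1 fois. La primitive de la vitesse est la position. En utilisant x(0) = 3, nous obtenons x(t) = 3·t^5 + 3·t^2 + 2·t + 3. De l'équation de la position x(t) = 3·t^5 + 3·t^2 + 2·t + 3, nous substituons t = 1 pour obtenir x = 11.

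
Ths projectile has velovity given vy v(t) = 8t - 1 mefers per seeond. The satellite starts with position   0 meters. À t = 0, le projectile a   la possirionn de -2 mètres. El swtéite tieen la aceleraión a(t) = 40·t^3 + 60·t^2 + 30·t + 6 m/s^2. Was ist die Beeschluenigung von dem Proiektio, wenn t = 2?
Wir müssen unsere Gleichung für die Geschwindigkeit v(t) = 8·t - 1 1-mal ableiten. Durch Ableiten von der Geschwindigkeit erhalten wir die Beschleunigung: a(t) = 8. Aus der Gleichung für die Beschleunigung a(t) = 8, setzen wir t = 2 ein und erhalten a = 8.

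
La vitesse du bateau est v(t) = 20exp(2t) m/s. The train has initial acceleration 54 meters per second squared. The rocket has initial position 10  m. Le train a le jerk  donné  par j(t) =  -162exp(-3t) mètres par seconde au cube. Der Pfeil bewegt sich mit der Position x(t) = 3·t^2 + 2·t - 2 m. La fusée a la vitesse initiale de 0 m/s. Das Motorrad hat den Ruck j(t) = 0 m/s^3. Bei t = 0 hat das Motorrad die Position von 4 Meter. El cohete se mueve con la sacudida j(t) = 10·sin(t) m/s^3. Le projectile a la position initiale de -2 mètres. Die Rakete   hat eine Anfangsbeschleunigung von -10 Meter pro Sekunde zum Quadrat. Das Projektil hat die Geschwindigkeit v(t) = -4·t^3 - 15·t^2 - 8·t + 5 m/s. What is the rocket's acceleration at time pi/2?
To solve this, we need to take 1 integral of our jerk equation j(t) = 10·sin(t). The antiderivative of jerk, with a(0) = -10, gives acceleration: a(t) = -10·cos(t). We have acceleration a(t) = -10·cos(t). Substituting t = pi/2: a(pi/2) = 0.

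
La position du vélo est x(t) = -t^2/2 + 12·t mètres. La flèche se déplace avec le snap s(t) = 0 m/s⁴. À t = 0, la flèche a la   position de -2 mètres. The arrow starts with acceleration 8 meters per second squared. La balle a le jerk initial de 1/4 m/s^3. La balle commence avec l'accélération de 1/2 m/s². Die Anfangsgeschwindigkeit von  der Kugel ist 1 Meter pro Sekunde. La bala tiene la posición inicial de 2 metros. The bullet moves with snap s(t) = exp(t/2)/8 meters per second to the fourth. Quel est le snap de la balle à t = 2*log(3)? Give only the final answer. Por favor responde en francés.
s(2*log(3)) = 3/8.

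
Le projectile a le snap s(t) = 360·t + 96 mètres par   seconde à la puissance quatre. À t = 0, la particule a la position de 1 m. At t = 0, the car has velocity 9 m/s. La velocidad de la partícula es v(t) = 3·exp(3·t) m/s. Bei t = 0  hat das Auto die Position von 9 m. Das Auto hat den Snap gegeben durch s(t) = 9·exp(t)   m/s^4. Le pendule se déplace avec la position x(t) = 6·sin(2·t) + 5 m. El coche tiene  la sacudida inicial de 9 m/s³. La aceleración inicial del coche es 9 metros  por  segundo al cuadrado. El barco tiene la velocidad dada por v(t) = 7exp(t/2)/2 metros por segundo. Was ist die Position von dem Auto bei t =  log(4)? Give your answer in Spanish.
Partiendo del snap s(t) = 9·exp(t), tomamos 4 integrales. Integrando el snap y usando la condición inicial j(0) = 9, obtenemos j(t) = 9·exp(t). La integral de la sacudida es la aceleración. Usando a(0) = 9, obtenemos a(t) = 9·exp(t). La antiderivada de la aceleración, con v(0) = 9, da la velocidad: v(t) = 9·exp(t). Integrando la velocidad y usando la condición inicial x(0) = 9, obtenemos x(t) = 9·exp(t). Tenemos la posición x(t) = 9·exp(t). Sustituyendo t = log(4): x(log(4)) = 36.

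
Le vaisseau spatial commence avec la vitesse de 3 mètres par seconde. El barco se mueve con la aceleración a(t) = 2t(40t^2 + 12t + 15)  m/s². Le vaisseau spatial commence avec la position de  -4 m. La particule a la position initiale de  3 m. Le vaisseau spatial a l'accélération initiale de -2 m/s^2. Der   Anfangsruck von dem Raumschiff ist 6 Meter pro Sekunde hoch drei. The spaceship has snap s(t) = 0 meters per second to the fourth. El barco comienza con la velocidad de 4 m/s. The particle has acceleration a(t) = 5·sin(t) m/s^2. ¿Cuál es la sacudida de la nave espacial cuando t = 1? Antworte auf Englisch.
We need to integrate our snap equation s(t) = 0 1 time. Finding the antiderivative of s(t) and using j(0) = 6: j(t) = 6. We have jerk j(t) = 6. Substituting t = 1: j(1) = 6.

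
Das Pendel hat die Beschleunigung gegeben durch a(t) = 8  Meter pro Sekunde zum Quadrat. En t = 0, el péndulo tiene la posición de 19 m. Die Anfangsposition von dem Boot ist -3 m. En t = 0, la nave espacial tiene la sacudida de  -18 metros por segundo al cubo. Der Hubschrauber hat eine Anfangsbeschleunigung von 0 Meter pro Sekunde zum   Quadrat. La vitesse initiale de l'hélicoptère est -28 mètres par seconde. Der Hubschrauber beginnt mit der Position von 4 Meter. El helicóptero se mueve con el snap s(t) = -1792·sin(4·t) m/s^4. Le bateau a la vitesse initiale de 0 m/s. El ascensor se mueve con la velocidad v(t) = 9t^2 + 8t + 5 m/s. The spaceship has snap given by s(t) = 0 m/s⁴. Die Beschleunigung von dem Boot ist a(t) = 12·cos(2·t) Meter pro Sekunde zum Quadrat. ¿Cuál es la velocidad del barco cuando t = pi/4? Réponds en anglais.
We must find the integral of our acceleration equation a(t) = 12·cos(2·t) 1 time. Taking ∫a(t)dt and applying v(0) = 0, we find v(t) = 6·sin(2·t). From the given velocity equation v(t) = 6·sin(2·t), we substitute t = pi/4 to get v = 6.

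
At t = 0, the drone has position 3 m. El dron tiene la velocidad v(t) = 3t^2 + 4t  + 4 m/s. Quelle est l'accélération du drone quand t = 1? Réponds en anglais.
To solve this, we need to take 1 derivative of our velocity equation v(t) = 3·t^2 + 4·t + 4. Taking d/dt of v(t), we find a(t) = 6·t + 4. We have acceleration a(t) = 6·t + 4. Substituting t = 1: a(1) = 10.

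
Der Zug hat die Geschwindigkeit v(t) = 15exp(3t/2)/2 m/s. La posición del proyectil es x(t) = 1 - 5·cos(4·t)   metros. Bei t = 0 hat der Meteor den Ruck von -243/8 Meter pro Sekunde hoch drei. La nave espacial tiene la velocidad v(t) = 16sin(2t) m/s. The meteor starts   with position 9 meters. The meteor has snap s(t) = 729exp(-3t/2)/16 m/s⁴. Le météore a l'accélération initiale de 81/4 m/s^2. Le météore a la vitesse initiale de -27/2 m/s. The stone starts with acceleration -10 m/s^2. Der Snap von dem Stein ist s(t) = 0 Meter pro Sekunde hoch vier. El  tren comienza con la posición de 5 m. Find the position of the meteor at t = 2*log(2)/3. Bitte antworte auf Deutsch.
Ausgehend von dem Snap s(t) = 729·exp(-3·t/2)/16, nehmen wir 4 Stammfunktionen. Durch Integration von dem Snap und Verwendung der Anfangsbedingung j(0) = -243/8, erhalten wir j(t) = -243·exp(-3·t/2)/8. Durch Integration von dem Ruck und Verwendung der Anfangsbedingung a(0) = 81/4, erhalten wir a(t) = 81·exp(-3·t/2)/4. Das Integral von der Beschleunigung, mit v(0) = -27/2, ergibt die Geschwindigkeit: v(t) = -27·exp(-3·t/2)/2. Das Integral von der Geschwindigkeit, mit x(0) = 9, ergibt die Position: x(t) = 9·exp(-3·t/2). Wir haben die Position x(t) = 9·exp(-3·t/2). Durch Einsetzen von t = 2*log(2)/3: x(2*log(2)/3) = 9/2.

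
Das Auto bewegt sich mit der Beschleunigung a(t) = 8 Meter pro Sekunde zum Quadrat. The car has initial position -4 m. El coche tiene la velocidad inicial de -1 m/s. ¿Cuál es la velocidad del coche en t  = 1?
Para resolver esto, necesitamos tomar 1 integral de nuestra ecuación de la aceleración a(t) = 8. Tomando ∫a(t)dt y aplicando v(0) = -1, encontramos v(t) = 8·t - 1. De la ecuación de la velocidad v(t) = 8·t - 1, sustituimos t = 1 para obtener v = 7.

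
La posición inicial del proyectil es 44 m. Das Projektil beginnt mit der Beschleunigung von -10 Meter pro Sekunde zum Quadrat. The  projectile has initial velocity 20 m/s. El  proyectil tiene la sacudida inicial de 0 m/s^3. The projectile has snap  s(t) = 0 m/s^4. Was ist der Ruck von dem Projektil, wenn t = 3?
Wir müssen das Integral unserer Gleichung für den Snap s(t) = 0 1-mal finden. Die Stammfunktion von dem Snap ist der Ruck. Mit j(0) = 0 erhalten wir j(t) = 0. Mit j(t) = 0 und Einsetzen von t = 3, finden wir j = 0.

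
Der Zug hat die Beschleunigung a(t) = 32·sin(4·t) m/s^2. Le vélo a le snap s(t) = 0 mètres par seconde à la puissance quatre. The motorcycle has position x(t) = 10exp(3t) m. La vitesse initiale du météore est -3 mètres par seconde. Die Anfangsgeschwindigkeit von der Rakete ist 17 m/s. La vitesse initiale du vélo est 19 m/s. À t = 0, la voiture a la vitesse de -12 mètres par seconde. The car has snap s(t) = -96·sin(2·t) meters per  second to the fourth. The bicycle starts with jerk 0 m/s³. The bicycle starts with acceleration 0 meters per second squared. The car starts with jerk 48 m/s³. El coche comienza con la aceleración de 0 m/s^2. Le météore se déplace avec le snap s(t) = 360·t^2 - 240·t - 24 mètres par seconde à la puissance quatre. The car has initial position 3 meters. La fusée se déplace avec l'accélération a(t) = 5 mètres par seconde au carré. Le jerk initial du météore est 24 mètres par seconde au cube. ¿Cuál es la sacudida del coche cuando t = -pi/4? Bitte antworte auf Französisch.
En partant du snap s(t) = -96·sin(2·t), nous prenons 1 primitive. En intégrant le snap et en utilisant la condition initiale j(0) = 48, nous obtenons j(t) = 48·cos(2·t). Nous avons le jerk j(t) = 48·cos(2·t). En substituant t = -pi/4: j(-pi/4) = 0.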